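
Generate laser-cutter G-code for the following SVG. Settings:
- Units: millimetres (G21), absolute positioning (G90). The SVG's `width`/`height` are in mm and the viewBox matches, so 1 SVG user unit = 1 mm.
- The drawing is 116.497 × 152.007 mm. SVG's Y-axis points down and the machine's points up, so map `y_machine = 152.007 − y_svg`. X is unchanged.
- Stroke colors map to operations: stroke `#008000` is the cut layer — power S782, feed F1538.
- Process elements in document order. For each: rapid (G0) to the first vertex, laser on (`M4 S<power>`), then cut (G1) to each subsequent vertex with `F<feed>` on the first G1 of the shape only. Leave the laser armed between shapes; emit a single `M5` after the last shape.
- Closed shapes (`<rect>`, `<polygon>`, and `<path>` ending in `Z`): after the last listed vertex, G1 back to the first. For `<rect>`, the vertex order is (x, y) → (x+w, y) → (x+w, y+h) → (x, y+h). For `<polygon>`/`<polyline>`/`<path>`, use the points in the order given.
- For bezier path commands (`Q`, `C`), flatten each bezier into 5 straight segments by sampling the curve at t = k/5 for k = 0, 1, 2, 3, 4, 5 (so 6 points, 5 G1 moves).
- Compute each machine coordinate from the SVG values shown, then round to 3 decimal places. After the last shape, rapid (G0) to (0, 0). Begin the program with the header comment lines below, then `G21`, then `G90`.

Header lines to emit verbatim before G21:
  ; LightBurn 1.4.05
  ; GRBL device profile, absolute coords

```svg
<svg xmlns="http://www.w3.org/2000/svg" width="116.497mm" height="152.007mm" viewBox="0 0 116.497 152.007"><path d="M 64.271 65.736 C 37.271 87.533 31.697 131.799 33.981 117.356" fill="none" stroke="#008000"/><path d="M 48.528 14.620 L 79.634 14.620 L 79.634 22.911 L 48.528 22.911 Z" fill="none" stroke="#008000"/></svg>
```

; LightBurn 1.4.05
; GRBL device profile, absolute coords
G21
G90
G0 X64.271 Y86.271
M4 S782
G1 X50.534 Y71.146 F1538
G1 X41.287 Y54.525
G1 X35.880 Y40.304
G1 X33.662 Y32.381
G1 X33.981 Y34.651
G0 X48.528 Y137.387
M4 S782
G1 X79.634 Y137.387 F1538
G1 X79.634 Y129.096
G1 X48.528 Y129.096
G1 X48.528 Y137.387
M5
G0 X0.000 Y0.000

1 u = 1 mm; y_m = 152.007 − y.

[1] `<path>` cubic bezier, #008000→cut S782 F1538: (64.271,86.271) → (50.534,71.146) → (41.287,54.525) → (35.880,40.304) → (33.662,32.381) → (33.981,34.651)

[2] `<path>` rectangle, #008000→cut S782 F1538: (48.528,137.387) → (79.634,137.387) → (79.634,129.096) → (48.528,129.096) → (48.528,137.387) (closed)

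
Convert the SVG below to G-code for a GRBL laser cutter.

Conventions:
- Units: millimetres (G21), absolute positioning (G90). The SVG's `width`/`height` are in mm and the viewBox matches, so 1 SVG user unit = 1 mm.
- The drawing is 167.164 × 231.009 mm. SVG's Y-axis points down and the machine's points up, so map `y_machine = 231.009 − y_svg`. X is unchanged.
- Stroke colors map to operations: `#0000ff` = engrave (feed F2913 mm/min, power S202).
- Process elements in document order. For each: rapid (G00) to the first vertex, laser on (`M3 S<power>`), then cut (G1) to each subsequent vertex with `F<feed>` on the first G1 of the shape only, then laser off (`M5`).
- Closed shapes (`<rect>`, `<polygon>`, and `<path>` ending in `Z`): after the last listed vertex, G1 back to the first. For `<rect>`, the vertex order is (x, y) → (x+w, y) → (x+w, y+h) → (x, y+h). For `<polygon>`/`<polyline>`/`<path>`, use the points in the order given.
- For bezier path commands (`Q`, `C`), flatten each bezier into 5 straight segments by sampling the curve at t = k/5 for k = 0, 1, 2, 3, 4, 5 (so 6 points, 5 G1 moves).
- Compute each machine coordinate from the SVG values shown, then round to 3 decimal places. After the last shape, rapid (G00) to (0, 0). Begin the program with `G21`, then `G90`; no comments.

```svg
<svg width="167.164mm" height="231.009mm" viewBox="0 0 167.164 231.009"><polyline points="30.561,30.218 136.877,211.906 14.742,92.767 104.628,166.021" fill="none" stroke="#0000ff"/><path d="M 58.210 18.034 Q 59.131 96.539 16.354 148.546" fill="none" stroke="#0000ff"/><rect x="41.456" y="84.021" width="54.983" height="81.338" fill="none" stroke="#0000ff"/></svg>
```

1 u = 1 mm; y_m = 231.009 − y.

[1] `<polyline>` open polyline, #0000ff→engrave S202 F2913: (30.561,200.791) → (136.877,19.103) → (14.742,138.242) → (104.628,64.988)

[2] `<path>` quadratic bezier, #0000ff→engrave S202 F2913: (58.210,212.975) → (56.830,182.633) → (51.955,154.411) → (43.584,128.308) → (31.717,104.326) → (16.354,82.463)

[3] `<rect>` rectangle, #0000ff→engrave S202 F2913: (41.456,146.988) → (96.439,146.988) → (96.439,65.650) → (41.456,65.650) → (41.456,146.988) (closed)

G21
G90
G00 X30.561 Y200.791
M3 S202
G1 X136.877 Y19.103 F2913
G1 X14.742 Y138.242
G1 X104.628 Y64.988
M5
G00 X58.210 Y212.975
M3 S202
G1 X56.830 Y182.633 F2913
G1 X51.955 Y154.411
G1 X43.584 Y128.308
G1 X31.717 Y104.326
G1 X16.354 Y82.463
M5
G00 X41.456 Y146.988
M3 S202
G1 X96.439 Y146.988 F2913
G1 X96.439 Y65.650
G1 X41.456 Y65.650
G1 X41.456 Y146.988
M5
G00 X0.000 Y0.000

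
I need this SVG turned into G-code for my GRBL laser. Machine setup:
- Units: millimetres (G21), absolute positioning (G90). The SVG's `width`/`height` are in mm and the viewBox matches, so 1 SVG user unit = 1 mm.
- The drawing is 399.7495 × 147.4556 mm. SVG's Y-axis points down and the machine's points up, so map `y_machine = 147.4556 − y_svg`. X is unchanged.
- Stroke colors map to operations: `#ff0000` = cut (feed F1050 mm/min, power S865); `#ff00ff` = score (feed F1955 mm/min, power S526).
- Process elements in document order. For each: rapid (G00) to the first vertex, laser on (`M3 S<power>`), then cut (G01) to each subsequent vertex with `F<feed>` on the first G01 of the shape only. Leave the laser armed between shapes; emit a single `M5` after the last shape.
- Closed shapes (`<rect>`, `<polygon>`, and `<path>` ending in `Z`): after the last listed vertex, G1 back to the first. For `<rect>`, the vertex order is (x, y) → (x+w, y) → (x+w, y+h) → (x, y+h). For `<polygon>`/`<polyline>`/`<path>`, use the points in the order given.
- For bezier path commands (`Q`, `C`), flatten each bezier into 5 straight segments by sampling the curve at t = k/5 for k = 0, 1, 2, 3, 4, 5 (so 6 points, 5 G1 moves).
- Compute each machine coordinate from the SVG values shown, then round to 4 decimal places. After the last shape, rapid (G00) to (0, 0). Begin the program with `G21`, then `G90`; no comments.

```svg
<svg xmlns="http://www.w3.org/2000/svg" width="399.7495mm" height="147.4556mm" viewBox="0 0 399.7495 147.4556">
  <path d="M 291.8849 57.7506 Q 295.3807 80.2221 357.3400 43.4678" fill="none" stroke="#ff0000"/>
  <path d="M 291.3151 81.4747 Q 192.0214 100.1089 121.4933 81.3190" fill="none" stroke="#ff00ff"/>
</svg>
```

G21
G90
G00 X291.8849 Y89.7050
M3 S865
G01 X295.6218 Y83.0854 F1050
G01 X304.0357 Y81.2039
G01 X317.1267 Y84.0605
G01 X334.8948 Y91.6551
G01 X357.3400 Y103.9878
G00 X291.3151 Y65.9809
M3 S526
G01 X252.7482 Y60.0242 F1955
G01 X216.4826 Y57.0614
G01 X182.5183 Y57.0925
G01 X150.8552 Y60.1176
G01 X121.4933 Y66.1366
M5
G00 X0.0000 Y0.0000

Since the viewBox matches the mm dimensions, user units are millimetres directly. The only transform is the Y-flip y_m = 147.4556 − y_svg.

Shape 1 is a quadratic bezier drawn with `<path>`. Its stroke #ff0000 means cut at S865, F1050. After flipping Y the toolpath is (291.8849,89.7050) → (295.6218,83.0854) → (304.0357,81.2039) → (317.1267,84.0605) → (334.8948,91.6551) → (357.3400,103.9878).

Shape 2 is a quadratic bezier drawn with `<path>`. Its stroke #ff00ff means score at S526, F1955. After flipping Y the toolpath is (291.3151,65.9809) → (252.7482,60.0242) → (216.4826,57.0614) → (182.5183,57.0925) → (150.8552,60.1176) → (121.4933,66.1366).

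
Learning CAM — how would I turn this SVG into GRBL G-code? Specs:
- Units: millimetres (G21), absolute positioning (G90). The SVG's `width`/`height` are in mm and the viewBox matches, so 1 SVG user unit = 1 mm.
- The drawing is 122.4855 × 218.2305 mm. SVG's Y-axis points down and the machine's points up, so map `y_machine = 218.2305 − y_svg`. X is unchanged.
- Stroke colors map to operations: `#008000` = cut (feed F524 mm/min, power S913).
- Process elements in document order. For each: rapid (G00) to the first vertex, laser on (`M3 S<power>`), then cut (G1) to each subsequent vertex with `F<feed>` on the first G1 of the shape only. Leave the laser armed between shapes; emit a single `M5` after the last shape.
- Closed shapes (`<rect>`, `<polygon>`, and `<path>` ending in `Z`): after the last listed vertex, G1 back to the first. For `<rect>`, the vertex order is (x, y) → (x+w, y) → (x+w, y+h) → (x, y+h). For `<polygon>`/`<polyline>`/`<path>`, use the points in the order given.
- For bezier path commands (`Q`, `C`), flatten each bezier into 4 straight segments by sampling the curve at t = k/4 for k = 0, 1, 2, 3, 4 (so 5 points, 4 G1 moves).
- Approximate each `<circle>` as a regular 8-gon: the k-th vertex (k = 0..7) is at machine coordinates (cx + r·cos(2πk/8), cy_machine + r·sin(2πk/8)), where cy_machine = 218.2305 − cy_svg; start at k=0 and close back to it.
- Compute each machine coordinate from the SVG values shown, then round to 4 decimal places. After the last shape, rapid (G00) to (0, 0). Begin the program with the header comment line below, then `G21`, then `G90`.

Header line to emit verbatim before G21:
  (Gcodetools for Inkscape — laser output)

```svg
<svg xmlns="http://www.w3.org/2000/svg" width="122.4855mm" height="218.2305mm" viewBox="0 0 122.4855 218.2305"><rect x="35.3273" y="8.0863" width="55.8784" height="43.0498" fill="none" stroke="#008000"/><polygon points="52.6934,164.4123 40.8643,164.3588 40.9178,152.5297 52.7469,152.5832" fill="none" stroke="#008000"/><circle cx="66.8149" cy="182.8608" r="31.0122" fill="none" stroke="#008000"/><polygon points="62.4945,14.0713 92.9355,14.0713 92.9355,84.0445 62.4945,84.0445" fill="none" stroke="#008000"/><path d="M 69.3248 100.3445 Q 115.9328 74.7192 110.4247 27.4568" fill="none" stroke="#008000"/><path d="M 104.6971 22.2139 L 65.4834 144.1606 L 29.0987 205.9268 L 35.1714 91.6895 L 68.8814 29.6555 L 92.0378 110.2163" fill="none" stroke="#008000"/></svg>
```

(Gcodetools for Inkscape — laser output)
G21
G90
G00 X35.3273 Y210.1442
M3 S913
G1 X91.2057 Y210.1442 F524
G1 X91.2057 Y167.0944
G1 X35.3273 Y167.0944
G1 X35.3273 Y210.1442
G00 X52.6934 Y53.8182
M3 S913
G1 X40.8643 Y53.8717 F524
G1 X40.9178 Y65.7008
G1 X52.7469 Y65.6473
G1 X52.6934 Y53.8182
G00 X97.8271 Y35.3697
M3 S913
G1 X88.7438 Y57.2986 F524
G1 X66.8149 Y66.3819
G1 X44.8860 Y57.2986
G1 X35.8027 Y35.3697
G1 X44.8860 Y13.4408
G1 X66.8149 Y4.3575
G1 X88.7438 Y13.4408
G1 X97.8271 Y35.3697
G00 X62.4945 Y204.1592
M3 S913
G1 X92.9355 Y204.1592 F524
G1 X92.9355 Y134.1860
G1 X62.4945 Y134.1860
G1 X62.4945 Y204.1592
G00 X69.3248 Y117.8860
M3 S913
G1 X89.3715 Y132.0510 F524
G1 X102.9038 Y148.9206
G1 X109.9215 Y168.4948
G1 X110.4247 Y190.7737
G00 X104.6971 Y196.0166
M3 S913
G1 X65.4834 Y74.0699 F524
G1 X29.0987 Y12.3037
G1 X35.1714 Y126.5410
G1 X68.8814 Y188.5750
G1 X92.0378 Y108.0142
M5
G00 X0.0000 Y0.0000

Since the viewBox matches the mm dimensions, user units are millimetres directly. The only transform is the Y-flip y_m = 218.2305 − y_svg.

Shape 1 is a rectangle drawn with `<rect>`. Its stroke #008000 means cut at S913, F524. After flipping Y the toolpath is (35.3273,210.1442) → (91.2057,210.1442) → (91.2057,167.0944) → (35.3273,167.0944) → (35.3273,210.1442), returning to the start.

Shape 2 is a regular polygon drawn with `<polygon>`. Its stroke #008000 means cut at S913, F524. After flipping Y the toolpath is (52.6934,53.8182) → (40.8643,53.8717) → (40.9178,65.7008) → (52.7469,65.6473) → (52.6934,53.8182), returning to the start.

Shape 3 is a circle drawn with `<circle>`. Its stroke #008000 means cut at S913, F524. After flipping Y the toolpath is (97.8271,35.3697) → (88.7438,57.2986) → (66.8149,66.3819) → (44.8860,57.2986) → (35.8027,35.3697) → (44.8860,13.4408) → (66.8149,4.3575) → (88.7438,13.4408) → (97.8271,35.3697), returning to the start.

Shape 4 is a rectangle drawn with `<polygon>`. Its stroke #008000 means cut at S913, F524. After flipping Y the toolpath is (62.4945,204.1592) → (92.9355,204.1592) → (92.9355,134.1860) → (62.4945,134.1860) → (62.4945,204.1592), returning to the start.

Shape 5 is a quadratic bezier drawn with `<path>`. Its stroke #008000 means cut at S913, F524. After flipping Y the toolpath is (69.3248,117.8860) → (89.3715,132.0510) → (102.9038,148.9206) → (109.9215,168.4948) → (110.4247,190.7737).

Shape 6 is a open polyline drawn with `<path>`. Its stroke #008000 means cut at S913, F524. After flipping Y the toolpath is (104.6971,196.0166) → (65.4834,74.0699) → (29.0987,12.3037) → (35.1714,126.5410) → (68.8814,188.5750) → (92.0378,108.0142).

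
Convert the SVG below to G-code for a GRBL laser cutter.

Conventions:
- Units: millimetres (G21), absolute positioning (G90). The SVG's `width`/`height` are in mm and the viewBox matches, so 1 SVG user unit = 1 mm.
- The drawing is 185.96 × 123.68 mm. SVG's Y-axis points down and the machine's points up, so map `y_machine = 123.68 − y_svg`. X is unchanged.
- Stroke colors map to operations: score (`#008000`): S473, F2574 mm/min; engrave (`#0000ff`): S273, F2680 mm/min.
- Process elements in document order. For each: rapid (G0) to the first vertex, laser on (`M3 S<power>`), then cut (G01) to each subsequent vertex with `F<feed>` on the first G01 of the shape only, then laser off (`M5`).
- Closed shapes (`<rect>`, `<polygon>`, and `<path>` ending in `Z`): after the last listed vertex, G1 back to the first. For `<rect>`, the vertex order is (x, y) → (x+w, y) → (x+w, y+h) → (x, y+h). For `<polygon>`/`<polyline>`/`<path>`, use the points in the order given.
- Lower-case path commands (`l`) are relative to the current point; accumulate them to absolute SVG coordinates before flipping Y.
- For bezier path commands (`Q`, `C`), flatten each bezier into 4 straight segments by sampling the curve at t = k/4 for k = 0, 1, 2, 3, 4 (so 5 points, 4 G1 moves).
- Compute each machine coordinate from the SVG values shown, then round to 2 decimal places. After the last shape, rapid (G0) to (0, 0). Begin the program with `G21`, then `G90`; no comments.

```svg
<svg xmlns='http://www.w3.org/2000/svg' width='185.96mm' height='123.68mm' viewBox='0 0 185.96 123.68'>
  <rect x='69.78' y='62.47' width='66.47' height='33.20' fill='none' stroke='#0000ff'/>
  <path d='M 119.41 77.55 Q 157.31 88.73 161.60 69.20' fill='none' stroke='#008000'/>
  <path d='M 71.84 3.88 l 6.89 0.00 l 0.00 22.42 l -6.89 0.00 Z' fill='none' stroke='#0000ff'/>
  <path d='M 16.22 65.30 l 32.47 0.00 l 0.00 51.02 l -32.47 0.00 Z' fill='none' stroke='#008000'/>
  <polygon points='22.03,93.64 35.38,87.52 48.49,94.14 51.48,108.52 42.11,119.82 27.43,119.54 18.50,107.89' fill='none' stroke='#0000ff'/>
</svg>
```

G21
G90
G0 X69.78 Y61.21
M3 S273
G01 X136.25 Y61.21 F2680
G01 X136.25 Y28.01
G01 X69.78 Y28.01
G01 X69.78 Y61.21
M5
G0 X119.41 Y46.13
M3 S473
G01 X136.26 Y42.46 F2574
G01 X148.91 Y42.63
G01 X157.35 Y46.63
G01 X161.60 Y54.48
M5
G0 X71.84 Y119.80
M3 S273
G01 X78.73 Y119.80 F2680
G01 X78.73 Y97.38
G01 X71.84 Y97.38
G01 X71.84 Y119.80
M5
G0 X16.22 Y58.38
M3 S473
G01 X48.69 Y58.38 F2574
G01 X48.69 Y7.36
G01 X16.22 Y7.36
G01 X16.22 Y58.38
M5
G0 X22.03 Y30.04
M3 S273
G01 X35.38 Y36.16 F2680
G01 X48.49 Y29.54
G01 X51.48 Y15.16
G01 X42.11 Y3.86
G01 X27.43 Y4.14
G01 X18.50 Y15.79
G01 X22.03 Y30.04
M5
G0 X0.00 Y0.00

1 u = 1 mm; y_m = 123.68 − y.

[1] `<rect>` rectangle, #0000ff→engrave S273 F2680: (69.78,61.21) → (136.25,61.21) → (136.25,28.01) → (69.78,28.01) → (69.78,61.21) (closed)

[2] `<path>` quadratic bezier, #008000→score S473 F2574: (119.41,46.13) → (136.26,42.46) → (148.91,42.63) → (157.35,46.63) → (161.60,54.48)

[3] `<path>` rectangle, #0000ff→engrave S273 F2680: (71.84,119.80) → (78.73,119.80) → (78.73,97.38) → (71.84,97.38) → (71.84,119.80) (closed)

[4] `<path>` rectangle, #008000→score S473 F2574: (16.22,58.38) → (48.69,58.38) → (48.69,7.36) → (16.22,7.36) → (16.22,58.38) (closed)

[5] `<polygon>` regular polygon, #0000ff→engrave S273 F2680: (22.03,30.04) → (35.38,36.16) → (48.49,29.54) → (51.48,15.16) → (42.11,3.86) → (27.43,4.14) → (18.50,15.79) → (22.03,30.04) (closed)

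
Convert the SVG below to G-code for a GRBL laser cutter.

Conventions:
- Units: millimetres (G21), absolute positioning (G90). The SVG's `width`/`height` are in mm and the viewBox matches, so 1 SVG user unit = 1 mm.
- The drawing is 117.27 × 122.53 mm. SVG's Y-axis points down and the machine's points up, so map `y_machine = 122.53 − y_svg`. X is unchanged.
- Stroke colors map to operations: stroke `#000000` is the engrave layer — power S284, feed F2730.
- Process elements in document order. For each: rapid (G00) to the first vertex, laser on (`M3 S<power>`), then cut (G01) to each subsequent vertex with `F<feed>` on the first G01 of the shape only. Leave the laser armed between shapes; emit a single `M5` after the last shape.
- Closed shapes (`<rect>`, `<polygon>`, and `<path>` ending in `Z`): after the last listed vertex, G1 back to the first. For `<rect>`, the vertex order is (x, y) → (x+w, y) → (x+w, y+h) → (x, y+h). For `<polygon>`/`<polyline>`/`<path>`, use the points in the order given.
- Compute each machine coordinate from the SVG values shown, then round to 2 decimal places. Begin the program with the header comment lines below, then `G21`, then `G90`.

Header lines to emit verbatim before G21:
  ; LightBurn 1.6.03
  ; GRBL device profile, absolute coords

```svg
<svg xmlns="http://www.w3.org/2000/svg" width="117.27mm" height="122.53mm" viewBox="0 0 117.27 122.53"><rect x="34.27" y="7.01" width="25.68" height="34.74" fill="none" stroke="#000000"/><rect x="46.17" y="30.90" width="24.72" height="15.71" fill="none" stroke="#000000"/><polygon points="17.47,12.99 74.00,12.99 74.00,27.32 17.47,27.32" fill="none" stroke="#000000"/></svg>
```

viewBox `0 0 117.27 122.53` with mm width/height → 1 unit = 1 mm. Flip: y_m = 122.53 − y_svg.

**Shape 1** — `<rect>` rectangle, stroke `#000000` → engrave (S284, F2730). Machine vertices: (34.27,115.52) → (59.95,115.52) → (59.95,80.78) → (34.27,80.78) → (34.27,115.52). Closed: final G1 returns to the first vertex.

**Shape 2** — `<rect>` rectangle, stroke `#000000` → engrave (S284, F2730). Machine vertices: (46.17,91.63) → (70.89,91.63) → (70.89,75.92) → (46.17,75.92) → (46.17,91.63). Closed: final G1 returns to the first vertex.

**Shape 3** — `<polygon>` rectangle, stroke `#000000` → engrave (S284, F2730). Machine vertices: (17.47,109.54) → (74.00,109.54) → (74.00,95.21) → (17.47,95.21) → (17.47,109.54). Closed: final G1 returns to the first vertex.

; LightBurn 1.6.03
; GRBL device profile, absolute coords
G21
G90
G00 X34.27 Y115.52
M3 S284
G01 X59.95 Y115.52 F2730
G01 X59.95 Y80.78
G01 X34.27 Y80.78
G01 X34.27 Y115.52
G00 X46.17 Y91.63
M3 S284
G01 X70.89 Y91.63 F2730
G01 X70.89 Y75.92
G01 X46.17 Y75.92
G01 X46.17 Y91.63
G00 X17.47 Y109.54
M3 S284
G01 X74.00 Y109.54 F2730
G01 X74.00 Y95.21
G01 X17.47 Y95.21
G01 X17.47 Y109.54
M5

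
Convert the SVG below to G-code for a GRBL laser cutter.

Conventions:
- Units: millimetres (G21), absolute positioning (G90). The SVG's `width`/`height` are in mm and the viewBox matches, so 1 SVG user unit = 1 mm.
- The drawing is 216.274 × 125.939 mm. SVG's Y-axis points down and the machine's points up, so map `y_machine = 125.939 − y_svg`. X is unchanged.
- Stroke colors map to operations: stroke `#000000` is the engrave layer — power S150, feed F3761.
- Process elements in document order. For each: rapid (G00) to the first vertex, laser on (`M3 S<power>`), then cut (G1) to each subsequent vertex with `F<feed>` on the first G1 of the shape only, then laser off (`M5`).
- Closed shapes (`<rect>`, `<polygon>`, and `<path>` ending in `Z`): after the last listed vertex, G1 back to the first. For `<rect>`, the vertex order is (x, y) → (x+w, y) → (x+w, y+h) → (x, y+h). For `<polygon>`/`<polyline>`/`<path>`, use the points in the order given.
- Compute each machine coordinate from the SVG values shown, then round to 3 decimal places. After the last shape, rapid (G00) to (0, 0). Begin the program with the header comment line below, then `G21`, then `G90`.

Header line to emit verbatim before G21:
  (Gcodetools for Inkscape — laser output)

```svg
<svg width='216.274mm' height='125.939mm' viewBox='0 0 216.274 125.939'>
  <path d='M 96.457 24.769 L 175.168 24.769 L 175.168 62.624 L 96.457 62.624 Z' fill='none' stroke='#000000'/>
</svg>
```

Since the viewBox matches the mm dimensions, user units are millimetres directly. The only transform is the Y-flip y_m = 125.939 − y_svg.

Shape 1 is a rectangle drawn with `<path>`. Its stroke #000000 means engrave at S150, F3761. After flipping Y the toolpath is (96.457,101.170) → (175.168,101.170) → (175.168,63.315) → (96.457,63.315) → (96.457,101.170), returning to the start.

(Gcodetools for Inkscape — laser output)
G21
G90
G00 X96.457 Y101.170
M3 S150
G1 X175.168 Y101.170 F3761
G1 X175.168 Y63.315
G1 X96.457 Y63.315
G1 X96.457 Y101.170
M5
G00 X0.000 Y0.000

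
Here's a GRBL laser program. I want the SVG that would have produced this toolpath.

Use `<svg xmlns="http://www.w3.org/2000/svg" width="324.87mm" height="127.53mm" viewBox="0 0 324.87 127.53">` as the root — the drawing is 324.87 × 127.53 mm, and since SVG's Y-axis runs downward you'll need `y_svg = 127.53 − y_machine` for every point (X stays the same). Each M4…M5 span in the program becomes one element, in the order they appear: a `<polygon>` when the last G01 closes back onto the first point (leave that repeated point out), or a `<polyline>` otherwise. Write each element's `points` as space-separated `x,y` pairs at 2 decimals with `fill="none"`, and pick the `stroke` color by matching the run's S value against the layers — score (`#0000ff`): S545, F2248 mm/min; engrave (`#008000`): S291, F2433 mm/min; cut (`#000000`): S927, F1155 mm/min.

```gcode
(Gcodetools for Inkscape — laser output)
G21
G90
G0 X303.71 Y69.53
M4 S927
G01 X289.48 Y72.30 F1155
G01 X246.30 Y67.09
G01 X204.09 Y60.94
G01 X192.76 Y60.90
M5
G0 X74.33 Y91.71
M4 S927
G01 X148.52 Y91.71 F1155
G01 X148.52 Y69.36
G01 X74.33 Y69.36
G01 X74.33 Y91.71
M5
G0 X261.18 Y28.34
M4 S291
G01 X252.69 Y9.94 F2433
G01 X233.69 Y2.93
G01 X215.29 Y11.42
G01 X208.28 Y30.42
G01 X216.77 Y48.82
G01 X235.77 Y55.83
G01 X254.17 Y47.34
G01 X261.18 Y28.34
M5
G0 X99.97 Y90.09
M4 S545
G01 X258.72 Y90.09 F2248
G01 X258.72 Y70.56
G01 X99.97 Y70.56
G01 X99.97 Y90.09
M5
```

Each laser-on run becomes one SVG element. Flip Y back into SVG space with y_svg = 127.53 − y_machine.

Run 1: power S927 maps to stroke `#000000` (cut). The run is open, so emit a `<polyline>` with points (Y-flipped): 303.71,58.00 289.48,55.23 246.30,60.44 204.09,66.59 192.76,66.63.

Run 2: power S927 maps to stroke `#000000` (cut). The run returns to its start, so emit a `<polygon>` with points (Y-flipped): 74.33,35.82 148.52,35.82 148.52,58.17 74.33,58.17.

Run 3: S291 ⇒ engrave layer `#008000`. The run returns to its start, so emit a `<polygon>` with points (Y-flipped): 261.18,99.19 252.69,117.59 233.69,124.60 215.29,116.11 208.28,97.11 216.77,78.71 235.77,71.70 254.17,80.19.

Run 4: the run's S545 means `#0000ff` (score). The run returns to its start, so emit a `<polygon>` with points (Y-flipped): 99.97,37.44 258.72,37.44 258.72,56.97 99.97,56.97.

<svg xmlns="http://www.w3.org/2000/svg" width="324.87mm" height="127.53mm" viewBox="0 0 324.87 127.53">
  <polyline points="303.71,58.00 289.48,55.23 246.30,60.44 204.09,66.59 192.76,66.63" fill="none" stroke="#000000"/>
  <polygon points="74.33,35.82 148.52,35.82 148.52,58.17 74.33,58.17" fill="none" stroke="#000000"/>
  <polygon points="261.18,99.19 252.69,117.59 233.69,124.60 215.29,116.11 208.28,97.11 216.77,78.71 235.77,71.70 254.17,80.19" fill="none" stroke="#008000"/>
  <polygon points="99.97,37.44 258.72,37.44 258.72,56.97 99.97,56.97" fill="none" stroke="#0000ff"/>
</svg>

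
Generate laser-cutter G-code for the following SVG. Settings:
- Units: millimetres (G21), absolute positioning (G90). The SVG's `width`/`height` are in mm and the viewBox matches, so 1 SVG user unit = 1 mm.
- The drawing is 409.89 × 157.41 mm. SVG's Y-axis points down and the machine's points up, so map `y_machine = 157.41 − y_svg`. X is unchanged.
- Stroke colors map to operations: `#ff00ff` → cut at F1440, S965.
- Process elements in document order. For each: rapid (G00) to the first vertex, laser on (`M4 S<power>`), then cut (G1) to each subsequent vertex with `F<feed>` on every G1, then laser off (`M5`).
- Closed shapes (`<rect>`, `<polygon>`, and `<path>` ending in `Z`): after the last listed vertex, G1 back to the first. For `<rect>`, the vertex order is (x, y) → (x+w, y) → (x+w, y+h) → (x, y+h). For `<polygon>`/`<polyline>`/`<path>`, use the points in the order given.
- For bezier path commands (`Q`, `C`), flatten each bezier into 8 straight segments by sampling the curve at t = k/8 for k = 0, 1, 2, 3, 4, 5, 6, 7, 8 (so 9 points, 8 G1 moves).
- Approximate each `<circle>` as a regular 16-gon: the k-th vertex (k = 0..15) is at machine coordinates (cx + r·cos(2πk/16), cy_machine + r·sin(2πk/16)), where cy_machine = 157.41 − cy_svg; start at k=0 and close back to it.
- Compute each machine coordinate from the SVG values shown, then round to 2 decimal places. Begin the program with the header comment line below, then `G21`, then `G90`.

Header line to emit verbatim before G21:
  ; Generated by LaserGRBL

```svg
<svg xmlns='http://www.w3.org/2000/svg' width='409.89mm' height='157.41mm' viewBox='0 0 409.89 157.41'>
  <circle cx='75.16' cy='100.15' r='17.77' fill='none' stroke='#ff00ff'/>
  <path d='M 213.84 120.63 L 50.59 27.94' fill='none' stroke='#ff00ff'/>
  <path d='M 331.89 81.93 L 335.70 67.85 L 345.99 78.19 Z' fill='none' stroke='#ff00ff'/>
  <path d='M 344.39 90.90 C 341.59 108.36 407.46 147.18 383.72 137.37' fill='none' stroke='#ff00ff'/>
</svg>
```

; Generated by LaserGRBL
G21
G90
G00 X92.93 Y57.26
M4 S965
G1 X91.58 Y64.06 F1440
G1 X87.73 Y69.83 F1440
G1 X81.96 Y73.68 F1440
G1 X75.16 Y75.03 F1440
G1 X68.36 Y73.68 F1440
G1 X62.59 Y69.83 F1440
G1 X58.74 Y64.06 F1440
G1 X57.39 Y57.26 F1440
G1 X58.74 Y50.46 F1440
G1 X62.59 Y44.69 F1440
G1 X68.36 Y40.84 F1440
G1 X75.16 Y39.49 F1440
G1 X81.96 Y40.84 F1440
G1 X87.73 Y44.69 F1440
G1 X91.58 Y50.46 F1440
G1 X92.93 Y57.26 F1440
M5
G00 X213.84 Y36.78
M4 S965
G1 X50.59 Y129.47 F1440
M5
G00 X331.89 Y75.48
M4 S965
G1 X335.70 Y89.56 F1440
G1 X345.99 Y79.22 F1440
G1 X331.89 Y75.48 F1440
M5
G00 X344.39 Y66.51
M4 S965
G1 X346.25 Y59.10 F1440
G1 X352.69 Y50.50 F1440
G1 X361.86 Y41.55 F1440
G1 X371.91 Y33.05 F1440
G1 X380.97 Y25.83 F1440
G1 X387.20 Y20.71 F1440
G1 X388.73 Y18.50 F1440
G1 X383.72 Y20.04 F1440
M5

Since the viewBox matches the mm dimensions, user units are millimetres directly. The only transform is the Y-flip y_m = 157.41 − y_svg.

Shape 1 is a circle drawn with `<circle>`. Its stroke #ff00ff means cut at S965, F1440. After flipping Y the toolpath is (92.93,57.26) → (91.58,64.06) → (87.73,69.83) → (81.96,73.68) → (75.16,75.03) → (68.36,73.68) → (62.59,69.83) → (58.74,64.06) → (57.39,57.26) → (58.74,50.46) → (62.59,44.69) → (68.36,40.84) → (75.16,39.49) → (81.96,40.84) → (87.73,44.69) → (91.58,50.46) → (92.93,57.26), returning to the start.

Shape 2 is a line segment drawn with `<path>`. Its stroke #ff00ff means cut at S965, F1440. After flipping Y the toolpath is (213.84,36.78) → (50.59,129.47).

Shape 3 is a regular polygon drawn with `<path>`. Its stroke #ff00ff means cut at S965, F1440. After flipping Y the toolpath is (331.89,75.48) → (335.70,89.56) → (345.99,79.22) → (331.89,75.48), returning to the start.

Shape 4 is a cubic bezier drawn with `<path>`. Its stroke #ff00ff means cut at S965, F1440. After flipping Y the toolpath is (344.39,66.51) → (346.25,59.10) → (352.69,50.50) → (361.86,41.55) → (371.91,33.05) → (380.97,25.83) → (387.20,20.71) → (388.73,18.50) → (383.72,20.04).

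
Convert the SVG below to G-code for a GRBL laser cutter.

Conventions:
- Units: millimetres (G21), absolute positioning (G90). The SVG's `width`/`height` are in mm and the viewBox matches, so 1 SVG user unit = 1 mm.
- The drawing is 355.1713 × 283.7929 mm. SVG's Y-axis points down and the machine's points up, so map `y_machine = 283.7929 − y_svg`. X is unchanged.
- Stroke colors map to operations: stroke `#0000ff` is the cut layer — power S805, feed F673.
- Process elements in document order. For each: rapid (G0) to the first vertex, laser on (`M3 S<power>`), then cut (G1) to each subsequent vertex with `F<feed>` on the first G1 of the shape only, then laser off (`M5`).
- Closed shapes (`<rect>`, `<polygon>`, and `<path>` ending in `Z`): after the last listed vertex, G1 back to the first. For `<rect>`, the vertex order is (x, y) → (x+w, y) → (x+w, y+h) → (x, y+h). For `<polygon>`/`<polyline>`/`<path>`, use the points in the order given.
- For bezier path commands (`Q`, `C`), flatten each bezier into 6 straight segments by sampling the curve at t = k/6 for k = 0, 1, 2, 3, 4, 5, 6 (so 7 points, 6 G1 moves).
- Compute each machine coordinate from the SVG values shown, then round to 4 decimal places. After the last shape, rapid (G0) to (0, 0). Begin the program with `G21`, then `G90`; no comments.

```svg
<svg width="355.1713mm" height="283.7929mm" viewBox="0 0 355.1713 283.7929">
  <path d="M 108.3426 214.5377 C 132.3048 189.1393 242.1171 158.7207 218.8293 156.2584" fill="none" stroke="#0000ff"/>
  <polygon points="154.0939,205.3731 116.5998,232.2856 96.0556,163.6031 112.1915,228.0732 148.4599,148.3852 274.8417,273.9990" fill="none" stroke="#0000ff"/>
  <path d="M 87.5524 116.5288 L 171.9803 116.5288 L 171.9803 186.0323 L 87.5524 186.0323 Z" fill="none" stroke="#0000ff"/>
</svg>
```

Since the viewBox matches the mm dimensions, user units are millimetres directly. The only transform is the Y-flip y_m = 283.7929 − y_svg.

Shape 1 is a cubic bezier drawn with `<path>`. Its stroke #0000ff means cut at S805, F673. After flipping Y the toolpath is (108.3426,69.2552) → (126.4642,82.2201) → (152.8122,95.1056) → (181.3047,106.9959) → (205.8597,116.9748) → (220.3952,124.1263) → (218.8293,127.5345).

Shape 2 is a closed polygon drawn with `<polygon>`. Its stroke #0000ff means cut at S805, F673. After flipping Y the toolpath is (154.0939,78.4198) → (116.5998,51.5073) → (96.0556,120.1898) → (112.1915,55.7197) → (148.4599,135.4077) → (274.8417,9.7939) → (154.0939,78.4198), returning to the start.

Shape 3 is a rectangle drawn with `<path>`. Its stroke #0000ff means cut at S805, F673. After flipping Y the toolpath is (87.5524,167.2641) → (171.9803,167.2641) → (171.9803,97.7606) → (87.5524,97.7606) → (87.5524,167.2641), returning to the start.

G21
G90
G0 X108.3426 Y69.2552
M3 S805
G1 X126.4642 Y82.2201 F673
G1 X152.8122 Y95.1056
G1 X181.3047 Y106.9959
G1 X205.8597 Y116.9748
G1 X220.3952 Y124.1263
G1 X218.8293 Y127.5345
M5
G0 X154.0939 Y78.4198
M3 S805
G1 X116.5998 Y51.5073 F673
G1 X96.0556 Y120.1898
G1 X112.1915 Y55.7197
G1 X148.4599 Y135.4077
G1 X274.8417 Y9.7939
G1 X154.0939 Y78.4198
M5
G0 X87.5524 Y167.2641
M3 S805
G1 X171.9803 Y167.2641 F673
G1 X171.9803 Y97.7606
G1 X87.5524 Y97.7606
G1 X87.5524 Y167.2641
M5
G0 X0.0000 Y0.0000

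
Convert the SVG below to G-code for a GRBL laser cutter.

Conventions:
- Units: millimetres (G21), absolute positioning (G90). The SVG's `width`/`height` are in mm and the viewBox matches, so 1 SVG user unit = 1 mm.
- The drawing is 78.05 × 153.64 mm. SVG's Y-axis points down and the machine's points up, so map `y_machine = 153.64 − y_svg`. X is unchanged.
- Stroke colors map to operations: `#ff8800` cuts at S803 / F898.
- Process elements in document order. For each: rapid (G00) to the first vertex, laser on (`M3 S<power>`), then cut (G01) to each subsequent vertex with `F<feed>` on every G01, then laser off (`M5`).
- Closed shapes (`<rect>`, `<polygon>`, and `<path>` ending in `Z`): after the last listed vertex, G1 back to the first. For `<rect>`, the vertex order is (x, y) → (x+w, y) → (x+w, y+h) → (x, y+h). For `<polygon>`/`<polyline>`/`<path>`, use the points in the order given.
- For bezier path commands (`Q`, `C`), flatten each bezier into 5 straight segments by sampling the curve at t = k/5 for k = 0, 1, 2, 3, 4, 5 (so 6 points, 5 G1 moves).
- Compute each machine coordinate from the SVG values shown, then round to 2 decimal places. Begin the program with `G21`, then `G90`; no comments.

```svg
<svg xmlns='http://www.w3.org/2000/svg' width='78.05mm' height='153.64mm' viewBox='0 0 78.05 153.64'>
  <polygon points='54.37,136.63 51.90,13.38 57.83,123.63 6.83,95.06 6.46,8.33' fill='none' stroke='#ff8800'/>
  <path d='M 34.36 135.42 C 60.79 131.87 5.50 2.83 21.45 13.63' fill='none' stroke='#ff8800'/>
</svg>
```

Since the viewBox matches the mm dimensions, user units are millimetres directly. The only transform is the Y-flip y_m = 153.64 − y_svg.

Shape 1 is a closed polygon drawn with `<polygon>`. Its stroke #ff8800 means cut at S803, F898. After flipping Y the toolpath is (54.37,17.01) → (51.90,140.26) → (57.83,30.01) → (6.83,58.58) → (6.46,145.31) → (54.37,17.01), returning to the start.

Shape 2 is a cubic bezier drawn with `<path>`. Its stroke #ff8800 means cut at S803, F898. After flipping Y the toolpath is (34.36,18.22) → (41.64,33.29) → (36.64,65.73) → (26.72,102.83) → (19.21,131.83) → (21.45,140.01).

G21
G90
G00 X54.37 Y17.01
M3 S803
G01 X51.90 Y140.26 F898
G01 X57.83 Y30.01 F898
G01 X6.83 Y58.58 F898
G01 X6.46 Y145.31 F898
G01 X54.37 Y17.01 F898
M5
G00 X34.36 Y18.22
M3 S803
G01 X41.64 Y33.29 F898
G01 X36.64 Y65.73 F898
G01 X26.72 Y102.83 F898
G01 X19.21 Y131.83 F898
G01 X21.45 Y140.01 F898
M5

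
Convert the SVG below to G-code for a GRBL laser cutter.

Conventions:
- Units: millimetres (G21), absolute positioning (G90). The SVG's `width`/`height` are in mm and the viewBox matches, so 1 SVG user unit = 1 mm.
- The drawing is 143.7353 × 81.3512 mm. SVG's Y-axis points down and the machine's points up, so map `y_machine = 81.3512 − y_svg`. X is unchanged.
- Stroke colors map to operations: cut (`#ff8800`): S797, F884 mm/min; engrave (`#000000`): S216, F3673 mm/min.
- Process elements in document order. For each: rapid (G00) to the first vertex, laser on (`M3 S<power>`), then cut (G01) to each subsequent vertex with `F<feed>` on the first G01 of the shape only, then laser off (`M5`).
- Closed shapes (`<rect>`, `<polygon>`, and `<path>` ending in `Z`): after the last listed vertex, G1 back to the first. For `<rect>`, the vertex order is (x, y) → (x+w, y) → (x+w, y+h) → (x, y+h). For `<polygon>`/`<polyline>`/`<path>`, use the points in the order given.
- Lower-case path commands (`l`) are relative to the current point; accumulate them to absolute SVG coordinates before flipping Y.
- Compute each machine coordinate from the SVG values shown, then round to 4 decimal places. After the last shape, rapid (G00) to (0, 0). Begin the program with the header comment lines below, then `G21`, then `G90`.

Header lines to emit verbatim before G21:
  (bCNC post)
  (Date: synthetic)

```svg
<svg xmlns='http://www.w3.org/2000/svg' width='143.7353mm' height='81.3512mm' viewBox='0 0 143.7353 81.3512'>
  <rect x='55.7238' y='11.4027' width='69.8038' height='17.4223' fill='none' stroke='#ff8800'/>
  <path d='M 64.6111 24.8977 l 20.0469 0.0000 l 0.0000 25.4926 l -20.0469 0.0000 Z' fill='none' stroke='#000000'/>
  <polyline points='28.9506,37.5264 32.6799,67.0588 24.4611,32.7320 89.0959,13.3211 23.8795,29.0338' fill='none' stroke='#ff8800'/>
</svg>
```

(bCNC post)
(Date: synthetic)
G21
G90
G00 X55.7238 Y69.9485
M3 S797
G01 X125.5276 Y69.9485 F884
G01 X125.5276 Y52.5262
G01 X55.7238 Y52.5262
G01 X55.7238 Y69.9485
M5
G00 X64.6111 Y56.4535
M3 S216
G01 X84.6580 Y56.4535 F3673
G01 X84.6580 Y30.9609
G01 X64.6111 Y30.9609
G01 X64.6111 Y56.4535
M5
G00 X28.9506 Y43.8248
M3 S797
G01 X32.6799 Y14.2924 F884
G01 X24.4611 Y48.6192
G01 X89.0959 Y68.0301
G01 X23.8795 Y52.3174
M5
G00 X0.0000 Y0.0000

1 u = 1 mm; y_m = 81.3512 − y.

[1] `<rect>` rectangle, #ff8800→cut S797 F884: (55.7238,69.9485) → (125.5276,69.9485) → (125.5276,52.5262) → (55.7238,52.5262) → (55.7238,69.9485) (closed)

[2] `<path>` rectangle, #000000→engrave S216 F3673: (64.6111,56.4535) → (84.6580,56.4535) → (84.6580,30.9609) → (64.6111,30.9609) → (64.6111,56.4535) (closed)

[3] `<polyline>` open polyline, #ff8800→cut S797 F884: (28.9506,43.8248) → (32.6799,14.2924) → (24.4611,48.6192) → (89.0959,68.0301) → (23.8795,52.3174)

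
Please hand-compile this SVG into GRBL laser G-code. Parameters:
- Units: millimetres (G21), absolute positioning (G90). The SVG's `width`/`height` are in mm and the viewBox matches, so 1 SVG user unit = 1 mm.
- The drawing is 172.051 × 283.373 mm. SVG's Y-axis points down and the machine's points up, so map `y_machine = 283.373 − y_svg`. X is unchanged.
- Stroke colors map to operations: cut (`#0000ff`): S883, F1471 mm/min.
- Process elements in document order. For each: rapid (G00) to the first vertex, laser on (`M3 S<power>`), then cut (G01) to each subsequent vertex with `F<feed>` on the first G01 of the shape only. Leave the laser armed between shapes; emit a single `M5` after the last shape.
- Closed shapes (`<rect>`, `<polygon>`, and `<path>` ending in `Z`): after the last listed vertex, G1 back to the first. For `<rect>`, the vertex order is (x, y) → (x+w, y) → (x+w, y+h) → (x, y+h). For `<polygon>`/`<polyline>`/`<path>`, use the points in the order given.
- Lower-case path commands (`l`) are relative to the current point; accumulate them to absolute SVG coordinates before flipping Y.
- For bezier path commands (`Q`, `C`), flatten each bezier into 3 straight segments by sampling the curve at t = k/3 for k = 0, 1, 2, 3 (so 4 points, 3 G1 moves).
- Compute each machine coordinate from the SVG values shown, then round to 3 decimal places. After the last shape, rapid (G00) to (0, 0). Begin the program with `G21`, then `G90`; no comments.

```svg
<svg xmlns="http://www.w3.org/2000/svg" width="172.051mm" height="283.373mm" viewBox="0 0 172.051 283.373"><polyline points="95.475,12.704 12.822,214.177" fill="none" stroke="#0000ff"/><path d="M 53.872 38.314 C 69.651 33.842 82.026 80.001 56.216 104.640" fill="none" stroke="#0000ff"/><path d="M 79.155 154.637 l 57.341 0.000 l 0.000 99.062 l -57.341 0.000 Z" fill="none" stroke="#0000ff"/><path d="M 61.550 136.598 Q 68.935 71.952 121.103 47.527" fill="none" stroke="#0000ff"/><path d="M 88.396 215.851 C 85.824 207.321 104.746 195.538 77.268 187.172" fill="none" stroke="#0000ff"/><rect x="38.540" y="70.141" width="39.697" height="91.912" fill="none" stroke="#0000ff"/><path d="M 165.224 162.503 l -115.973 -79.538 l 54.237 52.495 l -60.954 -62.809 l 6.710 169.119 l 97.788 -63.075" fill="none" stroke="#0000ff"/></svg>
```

Since the viewBox matches the mm dimensions, user units are millimetres directly. The only transform is the Y-flip y_m = 283.373 − y_svg.

Shape 1 is a line segment drawn with `<polyline>`. Its stroke #0000ff means cut at S883, F1471. After flipping Y the toolpath is (95.475,270.669) → (12.822,69.196).

Shape 2 is a cubic bezier drawn with `<path>`. Its stroke #0000ff means cut at S883, F1471. After flipping Y the toolpath is (53.872,245.059) → (67.228,235.326) → (70.586,207.873) → (56.216,178.733).

Shape 3 is a rectangle drawn with `<path>`. Its stroke #0000ff means cut at S883, F1471. After flipping Y the toolpath is (79.155,128.736) → (136.496,128.736) → (136.496,29.674) → (79.155,29.674) → (79.155,128.736), returning to the start.

Shape 4 is a quadratic bezier drawn with `<path>`. Its stroke #0000ff means cut at S883, F1471. After flipping Y the toolpath is (61.550,146.775) → (71.449,185.403) → (91.300,215.094) → (121.103,235.846).

Shape 5 is a cubic bezier drawn with `<path>`. Its stroke #0000ff means cut at S883, F1471. After flipping Y the toolpath is (88.396,67.522) → (90.474,76.889) → (91.794,86.943) → (77.268,96.201).

Shape 6 is a rectangle drawn with `<rect>`. Its stroke #0000ff means cut at S883, F1471. After flipping Y the toolpath is (38.540,213.232) → (78.237,213.232) → (78.237,121.320) → (38.540,121.320) → (38.540,213.232), returning to the start.

Shape 7 is a open polyline drawn with `<path>`. Its stroke #0000ff means cut at S883, F1471. After flipping Y the toolpath is (165.224,120.870) → (49.251,200.408) → (103.488,147.913) → (42.534,210.722) → (49.244,41.603) → (147.032,104.678).

G21
G90
G00 X95.475 Y270.669
M3 S883
G01 X12.822 Y69.196 F1471
G00 X53.872 Y245.059
M3 S883
G01 X67.228 Y235.326 F1471
G01 X70.586 Y207.873
G01 X56.216 Y178.733
G00 X79.155 Y128.736
M3 S883
G01 X136.496 Y128.736 F1471
G01 X136.496 Y29.674
G01 X79.155 Y29.674
G01 X79.155 Y128.736
G00 X61.550 Y146.775
M3 S883
G01 X71.449 Y185.403 F1471
G01 X91.300 Y215.094
G01 X121.103 Y235.846
G00 X88.396 Y67.522
M3 S883
G01 X90.474 Y76.889 F1471
G01 X91.794 Y86.943
G01 X77.268 Y96.201
G00 X38.540 Y213.232
M3 S883
G01 X78.237 Y213.232 F1471
G01 X78.237 Y121.320
G01 X38.540 Y121.320
G01 X38.540 Y213.232
G00 X165.224 Y120.870
M3 S883
G01 X49.251 Y200.408 F1471
G01 X103.488 Y147.913
G01 X42.534 Y210.722
G01 X49.244 Y41.603
G01 X147.032 Y104.678
M5
G00 X0.000 Y0.000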